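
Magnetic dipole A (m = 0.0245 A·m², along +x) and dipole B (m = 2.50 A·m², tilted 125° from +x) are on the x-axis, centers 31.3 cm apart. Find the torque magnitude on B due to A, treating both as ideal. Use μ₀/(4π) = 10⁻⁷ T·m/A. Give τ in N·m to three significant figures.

τ ≈ 3.27×10⁻⁷ N·m

Dipole B is on the axis of dipole A, so B₁ there is axial: B₁ = (μ₀/4π)·2m₁/r³ along +x.
B₁ = 2(10⁻⁷)(0.0245)/(0.313)³ = 1.598×10⁻⁷ T.
τ = m₂ B₁ sinθ.
τ = (2.50)(1.598×10⁻⁷)·sin125° = 3.272×10⁻⁷ N·m.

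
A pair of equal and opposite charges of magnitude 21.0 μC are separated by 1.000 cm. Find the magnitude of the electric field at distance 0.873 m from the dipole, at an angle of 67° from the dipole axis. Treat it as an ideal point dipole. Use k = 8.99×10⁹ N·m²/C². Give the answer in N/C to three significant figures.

E ≈ 3430 N/C

Dipole moment p = qd = (2.10×10⁻⁵ C)(0.0100 m) = 2.10×10⁻⁷ C·m.
At angle θ the dipole field magnitude is E = (kp/r³)·√(1 + 3cos²θ).
kp/r³ = (8.99×10⁹)(2.10×10⁻⁷) / (0.873)³ = 2838 N/C.
√(1 + 3cos²67°) = √(1 + 3·0.1527) = √1.4580 ≈ 1.2075.
E ≈ 2838 × 1.207 = 3426 N/C.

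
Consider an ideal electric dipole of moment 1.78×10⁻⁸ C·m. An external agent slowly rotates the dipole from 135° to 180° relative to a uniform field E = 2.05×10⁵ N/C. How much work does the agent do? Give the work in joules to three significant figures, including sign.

W ≈ 0.00107 J

W_ext = ΔU = U(θ₂) − U(θ₁) = −pE cosθ₂ − (−pE cosθ₁) = pE(cosθ₁ − cosθ₂).
W = (1.78×10⁻⁸)(2.05×10⁵)·(cos135° − cos180°) = (0.003649)·(+0.2929) = 0.001069 J.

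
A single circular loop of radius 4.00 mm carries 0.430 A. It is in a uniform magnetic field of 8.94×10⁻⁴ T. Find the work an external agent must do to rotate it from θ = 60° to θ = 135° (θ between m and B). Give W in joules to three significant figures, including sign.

W ≈ 2.33×10⁻⁸ J

Magnetic moment m = IA = Iπa² = (0.430)·π·(0.00400)² = 2.161×10⁻⁵ A·m².
W_ext = ΔU = −mB cosθ₂ + mB cosθ₁ = mB(cosθ₁ − cosθ₂).
W = (2.161×10⁻⁵)(8.94×10⁻⁴)·(cos60° − cos135°) = (1.932×10⁻⁸)·(+1.2071) = 2.332×10⁻⁸ J.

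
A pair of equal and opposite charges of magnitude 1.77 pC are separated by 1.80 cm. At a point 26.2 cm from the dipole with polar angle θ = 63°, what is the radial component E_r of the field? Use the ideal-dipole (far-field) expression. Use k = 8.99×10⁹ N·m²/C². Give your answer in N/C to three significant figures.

E_r ≈ 0.0145 N/C

Dipole moment p = qd = (1.77×10⁻¹² C)(0.0180 m) = 3.186×10⁻¹⁴ C·m.
For a dipole, E_r = (2kp cosθ)/r³.
kp/r³ = (8.99×10⁹)(3.186×10⁻¹⁴)/(0.262)³ = 0.01593 N/C.
E_r = 2·0.01593·cos63° = 0.01446 N/C.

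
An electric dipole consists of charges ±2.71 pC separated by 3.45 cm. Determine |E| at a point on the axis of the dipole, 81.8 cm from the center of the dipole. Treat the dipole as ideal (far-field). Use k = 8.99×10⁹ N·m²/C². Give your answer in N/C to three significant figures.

E ≈ 0.00307 N/C

Dipole moment p = qd = (2.71×10⁻¹² C)(0.0345 m) = 9.35×10⁻¹⁴ C·m.
On the dipole axis E = 2kp/r³.
E = 2·(8.99×10⁹)(9.35×10⁻¹⁴) / (0.818)³ = 0.003071 N/C.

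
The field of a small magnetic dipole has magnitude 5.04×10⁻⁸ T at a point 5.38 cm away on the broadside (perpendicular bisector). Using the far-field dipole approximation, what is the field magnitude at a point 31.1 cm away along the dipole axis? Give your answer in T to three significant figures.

Dipole fields scale as 1/r³ in the far field.
The axial field is twice the equatorial field at the same r, so the geometry factor is 2/1.
B₂ = B₁ · (2/1) · (r₁/r₂)³ = 5.04×10⁻⁸ · 2 · (5.38/31.1)³.
(r₁/r₂)³ = (0.173)³ = 0.005177.
B₂ ≈ 5.218×10⁻¹⁰ T.

B ≈ 5.22×10⁻¹⁰ T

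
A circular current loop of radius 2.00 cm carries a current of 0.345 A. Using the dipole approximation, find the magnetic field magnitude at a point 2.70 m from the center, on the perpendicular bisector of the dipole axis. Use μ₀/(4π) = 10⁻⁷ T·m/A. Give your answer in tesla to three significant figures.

B ≈ 2.20×10⁻¹² T

Magnetic moment m = IA = Iπa² = (0.345)·π·(0.0200)² = 4.335×10⁻⁴ A·m².
In the equatorial plane B = (μ₀/4π)·m/r³ (half the axial value).
B = (10⁻⁷)·(4.335×10⁻⁴) / (2.70)³ = 2.202×10⁻¹² T.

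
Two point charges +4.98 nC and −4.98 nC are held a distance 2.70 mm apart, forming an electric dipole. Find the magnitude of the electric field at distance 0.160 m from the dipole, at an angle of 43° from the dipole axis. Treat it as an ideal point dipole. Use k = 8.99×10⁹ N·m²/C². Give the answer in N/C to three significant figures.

E ≈ 47.6 N/C

Dipole moment p = qd = (4.98×10⁻⁹ C)(0.00270 m) = 1.345×10⁻¹¹ C·m.
At angle θ the dipole field magnitude is E = (kp/r³)·√(1 + 3cos²θ).
kp/r³ = (8.99×10⁹)(1.345×10⁻¹¹) / (0.160)³ = 29.52 N/C.
√(1 + 3cos²43°) = √(1 + 3·0.5349) = √2.6046 ≈ 1.6139.
E ≈ 29.52 × 1.614 = 47.64 N/C.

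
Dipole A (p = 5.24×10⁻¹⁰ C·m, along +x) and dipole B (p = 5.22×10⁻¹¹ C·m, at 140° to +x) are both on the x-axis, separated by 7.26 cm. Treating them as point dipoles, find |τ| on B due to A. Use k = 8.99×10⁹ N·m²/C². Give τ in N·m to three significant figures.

The second dipole sits on the axis of the first, so the field there is axial: E₁ = 2kp₁/r³ along +x.
E₁ = 2(8.99×10⁹)(5.24×10⁻¹⁰)/(0.0726)³ = 2.462×10⁴ N/C.
Torque on the second dipole: τ = p₂ E₁ sinθ.
τ = (5.22×10⁻¹¹)(2.462×10⁴)·sin140° = 8.261×10⁻⁷ N·m.

τ ≈ 8.26×10⁻⁷ N·m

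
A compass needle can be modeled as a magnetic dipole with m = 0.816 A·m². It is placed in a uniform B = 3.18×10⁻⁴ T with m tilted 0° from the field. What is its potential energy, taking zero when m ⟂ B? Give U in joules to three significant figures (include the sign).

U ≈ -2.59×10⁻⁴ J

U = −m·B = −mB cosθ.
U = −(0.816)(3.18×10⁻⁴)·cos0° = -2.595×10⁻⁴ J.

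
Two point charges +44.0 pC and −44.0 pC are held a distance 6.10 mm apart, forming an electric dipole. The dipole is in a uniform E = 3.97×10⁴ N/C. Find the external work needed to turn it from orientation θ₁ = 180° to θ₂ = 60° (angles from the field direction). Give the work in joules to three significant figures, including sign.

W ≈ -1.60×10⁻⁸ J

Dipole moment p = qd = (4.40×10⁻¹¹ C)(0.00610 m) = 2.684×10⁻¹³ C·m.
W_ext = ΔU = U(θ₂) − U(θ₁) = −pE cosθ₂ − (−pE cosθ₁) = pE(cosθ₁ − cosθ₂).
W = (2.684×10⁻¹³)(3.97×10⁴)·(cos180° − cos60°) = (1.066×10⁻⁸)·(-1.5000) = -1.598×10⁻⁸ J.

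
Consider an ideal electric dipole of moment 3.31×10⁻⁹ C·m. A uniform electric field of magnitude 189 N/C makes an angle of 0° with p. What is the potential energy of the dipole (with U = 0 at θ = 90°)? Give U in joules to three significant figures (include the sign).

U = −p·E = −pE cosθ.
U = −(3.31×10⁻⁹)(189)·cos0° = -6.256×10⁻⁷ J.

U ≈ -6.26×10⁻⁷ J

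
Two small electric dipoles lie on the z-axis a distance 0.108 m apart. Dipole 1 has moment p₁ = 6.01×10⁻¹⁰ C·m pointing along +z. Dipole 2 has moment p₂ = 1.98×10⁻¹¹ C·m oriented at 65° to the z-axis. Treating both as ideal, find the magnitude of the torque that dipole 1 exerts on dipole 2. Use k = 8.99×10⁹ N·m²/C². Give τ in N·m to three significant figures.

The second dipole sits on the axis of the first, so the field there is axial: E₁ = 2kp₁/r³ along +z.
E₁ = 2(8.99×10⁹)(6.01×10⁻¹⁰)/(0.108)³ = 8578 N/C.
Torque on the second dipole: τ = p₂ E₁ sinθ.
τ = (1.98×10⁻¹¹)(8578)·sin65° = 1.539×10⁻⁷ N·m.

τ ≈ 1.54×10⁻⁷ N·m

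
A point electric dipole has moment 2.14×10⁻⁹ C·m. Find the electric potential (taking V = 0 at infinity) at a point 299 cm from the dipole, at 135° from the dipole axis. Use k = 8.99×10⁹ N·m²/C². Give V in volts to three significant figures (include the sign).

V ≈ -1.52 V

The dipole potential is V = kp cosθ / r².
V = (8.99×10⁹)(2.14×10⁻⁹)·cos135° / (2.99)² = -1.522 V.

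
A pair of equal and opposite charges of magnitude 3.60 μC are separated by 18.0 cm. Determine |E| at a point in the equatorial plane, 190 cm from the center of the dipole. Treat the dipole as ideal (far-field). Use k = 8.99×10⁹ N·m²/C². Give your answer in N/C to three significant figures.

E ≈ 849 N/C

Dipole moment p = qd = (3.60×10⁻⁶ C)(0.180 m) = 6.48×10⁻⁷ C·m.
In the equatorial plane E = kp/r³.
E = (8.99×10⁹)(6.48×10⁻⁷) / (1.90)³ = 849.3 N/C.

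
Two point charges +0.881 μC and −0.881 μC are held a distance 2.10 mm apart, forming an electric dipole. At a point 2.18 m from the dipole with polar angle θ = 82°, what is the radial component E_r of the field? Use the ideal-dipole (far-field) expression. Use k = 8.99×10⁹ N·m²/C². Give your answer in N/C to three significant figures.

E_r ≈ 0.447 N/C

Dipole moment p = qd = (8.81×10⁻⁷ C)(0.00210 m) = 1.85×10⁻⁹ C·m.
For a dipole, E_r = (2kp cosθ)/r³.
kp/r³ = (8.99×10⁹)(1.85×10⁻⁹)/(2.18)³ = 1.605 N/C.
E_r = 2·1.605·cos82° = 0.4468 N/C.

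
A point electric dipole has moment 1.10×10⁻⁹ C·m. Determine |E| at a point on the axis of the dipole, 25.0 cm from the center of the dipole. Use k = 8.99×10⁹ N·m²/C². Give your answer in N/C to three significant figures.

E ≈ 1270 N/C

On the dipole axis E = 2kp/r³.
E = 2·(8.99×10⁹)(1.10×10⁻⁹) / (0.250)³ = 1266 N/C.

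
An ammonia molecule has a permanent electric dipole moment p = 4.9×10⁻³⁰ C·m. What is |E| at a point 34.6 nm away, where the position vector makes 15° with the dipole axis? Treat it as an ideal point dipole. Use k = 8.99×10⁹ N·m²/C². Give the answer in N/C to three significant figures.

E ≈ 2070 N/C

At angle θ the dipole field magnitude is E = (kp/r³)·√(1 + 3cos²θ).
kp/r³ = (8.99×10⁹)(4.90×10⁻³⁰) / (3.46×10⁻⁸)³ = 1063 N/C.
√(1 + 3cos²15°) = √(1 + 3·0.9330) = √3.7990 ≈ 1.9491.
E ≈ 1063 × 1.949 = 2073 N/C.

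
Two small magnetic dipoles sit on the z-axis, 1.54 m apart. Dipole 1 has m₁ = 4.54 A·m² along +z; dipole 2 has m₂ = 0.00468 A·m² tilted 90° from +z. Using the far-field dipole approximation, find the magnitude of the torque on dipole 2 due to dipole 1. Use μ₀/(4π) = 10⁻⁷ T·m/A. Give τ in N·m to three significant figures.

Dipole B is on the axis of dipole A, so B₁ there is axial: B₁ = (μ₀/4π)·2m₁/r³ along +z.
B₁ = 2(10⁻⁷)(4.54)/(1.54)³ = 2.486×10⁻⁷ T.
τ = m₂ B₁ sinθ.
τ = (0.00468)(2.486×10⁻⁷)·sin90° = 1.164×10⁻⁹ N·m.

τ ≈ 1.16×10⁻⁹ N·m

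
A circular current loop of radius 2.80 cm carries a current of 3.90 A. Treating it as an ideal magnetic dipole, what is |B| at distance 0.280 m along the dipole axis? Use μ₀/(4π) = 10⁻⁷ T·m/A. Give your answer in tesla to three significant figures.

Magnetic moment m = IA = Iπa² = (3.90)·π·(0.0280)² = 0.009606 A·m².
On axis B = (μ₀/4π)·2m/r³.
B = 2·(10⁻⁷)·(0.009606) / (0.280)³ = 8.752×10⁻⁸ T.

B ≈ 8.75×10⁻⁸ T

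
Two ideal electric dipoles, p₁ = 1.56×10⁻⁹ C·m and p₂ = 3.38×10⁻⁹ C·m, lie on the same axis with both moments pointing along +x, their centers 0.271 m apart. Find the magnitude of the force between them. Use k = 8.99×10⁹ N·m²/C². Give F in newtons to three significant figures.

F ≈ 5.27×10⁻⁵ N

On-axis field of dipole 1 at distance r: E = 2kp₁/r³. Force on dipole 2 is F = p₂·dE/dr (gradient along axis).
dE/dr = −6kp₁/r⁴, so |F| = 6kp₁p₂/r⁴ (attractive for aligned moments).
F = 6(8.99×10⁹)(1.56×10⁻⁹)(3.38×10⁻⁹)/(0.271)⁴ = 5.273×10⁻⁵ N.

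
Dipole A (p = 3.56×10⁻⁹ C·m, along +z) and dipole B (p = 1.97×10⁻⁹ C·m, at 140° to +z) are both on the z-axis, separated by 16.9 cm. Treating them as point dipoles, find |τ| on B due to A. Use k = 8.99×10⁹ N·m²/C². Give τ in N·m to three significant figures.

τ ≈ 1.68×10⁻⁵ N·m

The second dipole sits on the axis of the first, so the field there is axial: E₁ = 2kp₁/r³ along +z.
E₁ = 2(8.99×10⁹)(3.56×10⁻⁹)/(0.169)³ = 1.326×10⁴ N/C.
Torque on the second dipole: τ = p₂ E₁ sinθ.
τ = (1.97×10⁻⁹)(1.326×10⁴)·sin140° = 1.679×10⁻⁵ N·m.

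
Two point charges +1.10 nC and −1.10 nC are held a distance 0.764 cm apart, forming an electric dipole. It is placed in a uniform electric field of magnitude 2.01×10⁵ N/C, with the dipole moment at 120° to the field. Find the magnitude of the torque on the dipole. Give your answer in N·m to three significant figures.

Dipole moment p = qd = (1.10×10⁻⁹ C)(0.00764 m) = 8.404×10⁻¹² C·m.
Torque on an electric dipole: τ = pE sinθ.
τ = (8.404×10⁻¹²)(2.01×10⁵)·sin120° = 1.463×10⁻⁶ N·m.

τ ≈ 1.46×10⁻⁶ N·m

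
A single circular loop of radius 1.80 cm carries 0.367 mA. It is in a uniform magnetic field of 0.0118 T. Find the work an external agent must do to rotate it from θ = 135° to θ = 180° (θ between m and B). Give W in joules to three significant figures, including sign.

W ≈ 1.29×10⁻⁹ J

Magnetic moment m = IA = Iπa² = (3.67×10⁻⁴)·π·(0.0180)² = 3.736×10⁻⁷ A·m².
W_ext = ΔU = −mB cosθ₂ + mB cosθ₁ = mB(cosθ₁ − cosθ₂).
W = (3.736×10⁻⁷)(0.0118)·(cos135° − cos180°) = (4.408×10⁻⁹)·(+0.2929) = 1.291×10⁻⁹ J.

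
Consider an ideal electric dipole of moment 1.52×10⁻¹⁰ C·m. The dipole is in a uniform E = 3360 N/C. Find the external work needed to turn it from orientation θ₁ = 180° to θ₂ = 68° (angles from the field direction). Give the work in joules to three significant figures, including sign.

W_ext = ΔU = U(θ₂) − U(θ₁) = −pE cosθ₂ − (−pE cosθ₁) = pE(cosθ₁ − cosθ₂).
W = (1.52×10⁻¹⁰)(3360)·(cos180° − cos68°) = (5.107×10⁻⁷)·(-1.3746) = -7.020×10⁻⁷ J.

W ≈ -7.02×10⁻⁷ J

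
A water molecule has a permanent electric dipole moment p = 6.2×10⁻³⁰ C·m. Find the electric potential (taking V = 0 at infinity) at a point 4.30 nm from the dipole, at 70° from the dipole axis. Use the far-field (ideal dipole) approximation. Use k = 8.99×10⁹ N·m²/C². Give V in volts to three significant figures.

The dipole potential is V = kp cosθ / r².
V = (8.99×10⁹)(6.20×10⁻³⁰)·cos70° / (4.30×10⁻⁹)² = 0.001031 V.

V ≈ 0.00103 V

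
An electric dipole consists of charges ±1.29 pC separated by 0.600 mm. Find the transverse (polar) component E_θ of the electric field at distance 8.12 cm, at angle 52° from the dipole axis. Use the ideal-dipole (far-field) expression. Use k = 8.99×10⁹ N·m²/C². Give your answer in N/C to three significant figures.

Dipole moment p = qd = (1.29×10⁻¹² C)(6.00×10⁻⁴ m) = 7.74×10⁻¹⁶ C·m.
For a dipole, E_θ = (kp sinθ)/r³.
kp/r³ = (8.99×10⁹)(7.74×10⁻¹⁶)/(0.0812)³ = 0.01300 N/C.
E_θ = 0.01300·sin52° = 0.01024 N/C.

E_θ ≈ 0.0102 N/C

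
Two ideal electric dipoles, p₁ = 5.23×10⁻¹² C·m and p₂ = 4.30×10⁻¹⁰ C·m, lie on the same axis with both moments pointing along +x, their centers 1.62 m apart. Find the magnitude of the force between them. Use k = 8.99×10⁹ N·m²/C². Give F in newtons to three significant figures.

F ≈ 1.76×10⁻¹¹ N

On-axis field of dipole 1 at distance r: E = 2kp₁/r³. Force on dipole 2 is F = p₂·dE/dr (gradient along axis).
dE/dr = −6kp₁/r⁴, so |F| = 6kp₁p₂/r⁴ (attractive for aligned moments).
F = 6(8.99×10⁹)(5.23×10⁻¹²)(4.30×10⁻¹⁰)/(1.62)⁴ = 1.761×10⁻¹¹ N.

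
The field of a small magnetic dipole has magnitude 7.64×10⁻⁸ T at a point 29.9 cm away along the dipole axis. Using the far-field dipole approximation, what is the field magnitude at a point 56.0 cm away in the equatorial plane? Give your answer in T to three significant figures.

Dipole fields scale as 1/r³ in the far field.
The axial field is twice the equatorial field at the same r, so the geometry factor is 1/2.
B₂ = B₁ · (1/2) · (r₁/r₂)³ = 7.64×10⁻⁸ · 0.5 · (29.9/56.0)³.
(r₁/r₂)³ = (0.5339)³ = 0.1522.
B₂ ≈ 5.815×10⁻⁹ T.

B ≈ 5.81×10⁻⁹ T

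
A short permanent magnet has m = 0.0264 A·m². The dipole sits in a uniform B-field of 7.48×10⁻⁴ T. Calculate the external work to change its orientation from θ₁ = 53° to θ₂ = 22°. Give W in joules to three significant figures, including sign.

W ≈ -6.43×10⁻⁶ J

W_ext = ΔU = −mB cosθ₂ + mB cosθ₁ = mB(cosθ₁ − cosθ₂).
W = (0.0264)(7.48×10⁻⁴)·(cos53° − cos22°) = (1.975×10⁻⁵)·(-0.3254) = -6.425×10⁻⁶ J.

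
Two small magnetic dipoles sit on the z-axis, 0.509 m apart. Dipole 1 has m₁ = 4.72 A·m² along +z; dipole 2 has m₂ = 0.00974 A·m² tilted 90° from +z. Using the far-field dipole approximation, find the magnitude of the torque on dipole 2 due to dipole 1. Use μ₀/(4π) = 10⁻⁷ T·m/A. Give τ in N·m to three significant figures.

Dipole B is on the axis of dipole A, so B₁ there is axial: B₁ = (μ₀/4π)·2m₁/r³ along +z.
B₁ = 2(10⁻⁷)(4.72)/(0.509)³ = 7.158×10⁻⁶ T.
τ = m₂ B₁ sinθ.
τ = (0.00974)(7.158×10⁻⁶)·sin90° = 6.972×10⁻⁸ N·m.

τ ≈ 6.97×10⁻⁸ N·m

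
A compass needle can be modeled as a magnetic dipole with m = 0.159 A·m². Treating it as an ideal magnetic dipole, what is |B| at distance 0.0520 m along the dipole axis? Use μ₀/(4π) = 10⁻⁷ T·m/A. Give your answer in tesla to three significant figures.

B ≈ 2.26×10⁻⁴ T

On axis B = (μ₀/4π)·2m/r³.
B = 2·(10⁻⁷)·(0.159) / (0.0520)³ = 2.262×10⁻⁴ T.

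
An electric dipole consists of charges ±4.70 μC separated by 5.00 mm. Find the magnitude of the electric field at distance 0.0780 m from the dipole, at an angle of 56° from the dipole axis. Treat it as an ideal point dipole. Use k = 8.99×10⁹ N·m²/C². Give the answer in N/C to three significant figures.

E ≈ 6.20×10⁵ N/C

Dipole moment p = qd = (4.70×10⁻⁶ C)(0.00500 m) = 2.35×10⁻⁸ C·m.
At angle θ the dipole field magnitude is E = (kp/r³)·√(1 + 3cos²θ).
kp/r³ = (8.99×10⁹)(2.35×10⁻⁸) / (0.0780)³ = 4.452×10⁵ N/C.
√(1 + 3cos²56°) = √(1 + 3·0.3127) = √1.9381 ≈ 1.3922.
E ≈ 4.452×10⁵ × 1.392 = 6.198×10⁵ N/C.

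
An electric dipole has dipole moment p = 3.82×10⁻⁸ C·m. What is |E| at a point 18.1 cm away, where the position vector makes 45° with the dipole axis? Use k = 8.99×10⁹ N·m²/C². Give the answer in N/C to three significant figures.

E ≈ 9.16×10⁴ N/C

At angle θ the dipole field magnitude is E = (kp/r³)·√(1 + 3cos²θ).
kp/r³ = (8.99×10⁹)(3.82×10⁻⁸) / (0.181)³ = 5.791×10⁴ N/C.
√(1 + 3cos²45°) = √(1 + 3·0.5000) = √2.5000 ≈ 1.5811.
E ≈ 5.791×10⁴ × 1.581 = 9.157×10⁴ N/C.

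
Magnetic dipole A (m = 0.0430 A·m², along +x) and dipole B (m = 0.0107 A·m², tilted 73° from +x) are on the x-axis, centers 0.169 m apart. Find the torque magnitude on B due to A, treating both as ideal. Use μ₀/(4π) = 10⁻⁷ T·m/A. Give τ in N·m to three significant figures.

τ ≈ 1.82×10⁻⁸ N·m

Dipole B is on the axis of dipole A, so B₁ there is axial: B₁ = (μ₀/4π)·2m₁/r³ along +x.
B₁ = 2(10⁻⁷)(0.0430)/(0.169)³ = 1.782×10⁻⁶ T.
τ = m₂ B₁ sinθ.
τ = (0.0107)(1.782×10⁻⁶)·sin73° = 1.823×10⁻⁸ N·m.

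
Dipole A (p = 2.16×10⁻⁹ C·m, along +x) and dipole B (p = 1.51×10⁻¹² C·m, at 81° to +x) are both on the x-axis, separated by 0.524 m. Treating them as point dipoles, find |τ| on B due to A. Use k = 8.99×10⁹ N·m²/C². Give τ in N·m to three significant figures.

The second dipole sits on the axis of the first, so the field there is axial: E₁ = 2kp₁/r³ along +x.
E₁ = 2(8.99×10⁹)(2.16×10⁻⁹)/(0.524)³ = 269.9 N/C.
Torque on the second dipole: τ = p₂ E₁ sinθ.
τ = (1.51×10⁻¹²)(269.9)·sin81° = 4.026×10⁻¹⁰ N·m.

τ ≈ 4.03×10⁻¹⁰ N·m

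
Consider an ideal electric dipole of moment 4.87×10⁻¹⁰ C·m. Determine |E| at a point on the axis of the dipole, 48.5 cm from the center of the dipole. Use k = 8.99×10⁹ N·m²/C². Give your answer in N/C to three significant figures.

On the dipole axis E = 2kp/r³.
E = 2·(8.99×10⁹)(4.87×10⁻¹⁰) / (0.485)³ = 76.75 N/C.

E ≈ 76.8 N/C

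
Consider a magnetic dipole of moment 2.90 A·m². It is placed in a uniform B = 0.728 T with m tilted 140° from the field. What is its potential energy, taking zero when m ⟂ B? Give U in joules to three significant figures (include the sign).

U = −m·B = −mB cosθ.
U = −(2.90)(0.728)·cos140° = 1.617 J.

U ≈ 1.62 J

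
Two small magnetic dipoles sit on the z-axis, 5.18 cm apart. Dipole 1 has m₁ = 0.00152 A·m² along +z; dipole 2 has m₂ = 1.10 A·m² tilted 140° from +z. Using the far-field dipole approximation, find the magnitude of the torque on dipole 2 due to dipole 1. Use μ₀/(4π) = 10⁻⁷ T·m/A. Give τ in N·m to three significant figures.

Dipole B is on the axis of dipole A, so B₁ there is axial: B₁ = (μ₀/4π)·2m₁/r³ along +z.
B₁ = 2(10⁻⁷)(0.00152)/(0.0518)³ = 2.187×10⁻⁶ T.
τ = m₂ B₁ sinθ.
τ = (1.10)(2.187×10⁻⁶)·sin140° = 1.546×10⁻⁶ N·m.

τ ≈ 1.55×10⁻⁶ N·m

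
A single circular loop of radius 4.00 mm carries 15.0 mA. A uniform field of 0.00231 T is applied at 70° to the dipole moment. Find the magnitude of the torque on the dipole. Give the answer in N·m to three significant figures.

Magnetic moment m = IA = Iπa² = (0.0150)·π·(0.00400)² = 7.54×10⁻⁷ A·m².
Torque on a magnetic dipole: τ = mB sinθ.
τ = (7.54×10⁻⁷)(0.00231)·sin70° = 1.637×10⁻⁹ N·m.

τ ≈ 1.64×10⁻⁹ N·m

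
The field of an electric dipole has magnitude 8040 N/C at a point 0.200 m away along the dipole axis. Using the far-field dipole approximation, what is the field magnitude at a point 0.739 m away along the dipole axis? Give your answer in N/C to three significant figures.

E ≈ 159 N/C

Dipole fields scale as 1/r³ in the far field; the geometry is the same at both points.
E₂ = E₁ · (r₁/r₂)³ = 8040 · (0.200/0.739)³.
(r₁/r₂)³ = (0.2706)³ = 0.01982.
E₂ ≈ 159.4 N/C.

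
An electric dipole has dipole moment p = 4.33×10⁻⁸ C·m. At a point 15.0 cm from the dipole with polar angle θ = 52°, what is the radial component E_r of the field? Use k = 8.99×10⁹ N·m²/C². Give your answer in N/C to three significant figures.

For a dipole, E_r = (2kp cosθ)/r³.
kp/r³ = (8.99×10⁹)(4.33×10⁻⁸)/(0.150)³ = 1.153×10⁵ N/C.
E_r = 2·1.153×10⁵·cos52° = 1.420×10⁵ N/C.

E_r ≈ 1.42×10⁵ N/C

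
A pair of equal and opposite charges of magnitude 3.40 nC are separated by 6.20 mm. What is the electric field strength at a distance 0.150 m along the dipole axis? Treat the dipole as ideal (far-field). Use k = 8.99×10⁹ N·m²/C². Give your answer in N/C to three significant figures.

E ≈ 112 N/C

Dipole moment p = qd = (3.40×10⁻⁹ C)(0.00620 m) = 2.108×10⁻¹¹ C·m.
On the dipole axis E = 2kp/r³.
E = 2·(8.99×10⁹)(2.108×10⁻¹¹) / (0.150)³ = 112.3 N/C.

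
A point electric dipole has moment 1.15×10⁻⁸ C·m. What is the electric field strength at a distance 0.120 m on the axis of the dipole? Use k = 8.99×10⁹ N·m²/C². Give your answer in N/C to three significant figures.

E ≈ 1.20×10⁵ N/C

On the dipole axis E = 2kp/r³.
E = 2·(8.99×10⁹)(1.15×10⁻⁸) / (0.120)³ = 1.197×10⁵ N/C.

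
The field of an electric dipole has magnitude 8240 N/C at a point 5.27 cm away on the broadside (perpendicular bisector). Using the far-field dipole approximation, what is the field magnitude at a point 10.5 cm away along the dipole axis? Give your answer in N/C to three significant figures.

Dipole fields scale as 1/r³ in the far field.
The axial field is twice the equatorial field at the same r, so the geometry factor is 2/1.
E₂ = E₁ · (2/1) · (r₁/r₂)³ = 8240 · 2 · (5.27/10.5)³.
(r₁/r₂)³ = (0.5019)³ = 0.1264.
E₂ ≈ 2084 N/C.

E ≈ 2080 N/C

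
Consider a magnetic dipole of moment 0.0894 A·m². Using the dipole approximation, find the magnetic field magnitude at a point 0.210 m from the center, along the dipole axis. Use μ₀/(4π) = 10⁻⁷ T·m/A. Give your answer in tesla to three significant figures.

On axis B = (μ₀/4π)·2m/r³.
B = 2·(10⁻⁷)·(0.0894) / (0.210)³ = 1.931×10⁻⁶ T.

B ≈ 1.93×10⁻⁶ T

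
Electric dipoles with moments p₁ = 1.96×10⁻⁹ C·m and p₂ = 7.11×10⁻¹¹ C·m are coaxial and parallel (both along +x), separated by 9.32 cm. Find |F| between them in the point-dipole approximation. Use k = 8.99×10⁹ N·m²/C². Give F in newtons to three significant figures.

On-axis field of dipole 1 at distance r: E = 2kp₁/r³. Force on dipole 2 is F = p₂·dE/dr (gradient along axis).
dE/dr = −6kp₁/r⁴, so |F| = 6kp₁p₂/r⁴ (attractive for aligned moments).
F = 6(8.99×10⁹)(1.96×10⁻⁹)(7.11×10⁻¹¹)/(0.0932)⁴ = 9.963×10⁻⁵ N.

F ≈ 9.96×10⁻⁵ N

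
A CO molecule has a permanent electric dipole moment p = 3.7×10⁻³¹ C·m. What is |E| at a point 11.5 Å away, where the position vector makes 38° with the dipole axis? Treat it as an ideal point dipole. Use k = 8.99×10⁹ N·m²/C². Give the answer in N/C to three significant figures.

E ≈ 3.70×10⁶ N/C

At angle θ the dipole field magnitude is E = (kp/r³)·√(1 + 3cos²θ).
kp/r³ = (8.99×10⁹)(3.70×10⁻³¹) / (1.15×10⁻⁹)³ = 2.187×10⁶ N/C.
√(1 + 3cos²38°) = √(1 + 3·0.6210) = √2.8629 ≈ 1.6920.
E ≈ 2.187×10⁶ × 1.692 = 3.701×10⁶ N/C.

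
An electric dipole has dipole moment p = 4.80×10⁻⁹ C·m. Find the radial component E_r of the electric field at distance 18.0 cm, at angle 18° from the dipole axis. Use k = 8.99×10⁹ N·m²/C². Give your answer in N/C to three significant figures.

E_r ≈ 1.41×10⁴ N/C

For a dipole, E_r = (2kp cosθ)/r³.
kp/r³ = (8.99×10⁹)(4.80×10⁻⁹)/(0.180)³ = 7399 N/C.
E_r = 2·7399·cos18° = 1.407×10⁴ N/C.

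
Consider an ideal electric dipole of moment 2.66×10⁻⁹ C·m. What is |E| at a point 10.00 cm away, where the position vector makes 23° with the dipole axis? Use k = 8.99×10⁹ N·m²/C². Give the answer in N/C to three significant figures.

At angle θ the dipole field magnitude is E = (kp/r³)·√(1 + 3cos²θ).
kp/r³ = (8.99×10⁹)(2.66×10⁻⁹) / (0.100)³ = 2.391×10⁴ N/C.
√(1 + 3cos²23°) = √(1 + 3·0.8473) = √3.5420 ≈ 1.8820.
E ≈ 2.391×10⁴ × 1.882 = 4.501×10⁴ N/C.

E ≈ 4.50×10⁴ N/C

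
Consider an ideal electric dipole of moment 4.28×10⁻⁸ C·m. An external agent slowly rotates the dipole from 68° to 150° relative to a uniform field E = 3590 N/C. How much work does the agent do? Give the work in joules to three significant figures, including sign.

W_ext = ΔU = U(θ₂) − U(θ₁) = −pE cosθ₂ − (−pE cosθ₁) = pE(cosθ₁ − cosθ₂).
W = (4.28×10⁻⁸)(3590)·(cos68° − cos150°) = (1.537×10⁻⁴)·(+1.2406) = 1.906×10⁻⁴ J.

W ≈ 1.91×10⁻⁴ J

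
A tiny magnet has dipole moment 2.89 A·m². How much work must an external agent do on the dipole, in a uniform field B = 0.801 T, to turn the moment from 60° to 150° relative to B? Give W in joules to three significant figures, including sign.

W ≈ 3.16 J

W_ext = ΔU = −mB cosθ₂ + mB cosθ₁ = mB(cosθ₁ − cosθ₂).
W = (2.89)(0.801)·(cos60° − cos150°) = (2.315)·(+1.3660) = 3.162 J.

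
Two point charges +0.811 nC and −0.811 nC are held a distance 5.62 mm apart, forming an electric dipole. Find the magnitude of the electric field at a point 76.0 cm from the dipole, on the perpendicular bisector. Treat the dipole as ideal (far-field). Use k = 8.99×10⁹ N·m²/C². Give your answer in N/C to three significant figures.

Dipole moment p = qd = (8.11×10⁻¹⁰ C)(0.00562 m) = 4.558×10⁻¹² C·m.
On the perpendicular bisector E = kp/r³ (half the axial value at the same distance).
E = (8.99×10⁹)(4.558×10⁻¹²) / (0.760)³ = 0.09335 N/C.

E ≈ 0.0933 N/C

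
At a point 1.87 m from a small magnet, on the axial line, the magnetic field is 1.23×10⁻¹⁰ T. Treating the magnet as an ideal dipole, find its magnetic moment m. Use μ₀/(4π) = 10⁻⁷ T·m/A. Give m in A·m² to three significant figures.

m ≈ 0.00402 A·m²

On axis B = (μ₀/4π)·2m/r³, so m = Br³·4π/(μ₀·2).
m = (1.23×10⁻¹⁰)·(1.87)³ / (2·10⁻⁷) = 0.004022 A·m².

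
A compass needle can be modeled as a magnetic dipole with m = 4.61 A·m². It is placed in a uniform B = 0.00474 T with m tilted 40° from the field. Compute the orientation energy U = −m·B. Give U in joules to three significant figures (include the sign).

U ≈ -0.0167 J

U = −m·B = −mB cosθ.
U = −(4.61)(0.00474)·cos40° = -0.01674 J.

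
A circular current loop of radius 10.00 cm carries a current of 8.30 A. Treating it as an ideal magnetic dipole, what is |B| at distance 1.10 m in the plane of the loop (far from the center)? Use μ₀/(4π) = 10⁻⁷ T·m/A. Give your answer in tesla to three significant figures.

B ≈ 1.96×10⁻⁸ T

Magnetic moment m = IA = Iπa² = (8.30)·π·(0.100)² = 0.2608 A·m².
In the equatorial plane B = (μ₀/4π)·m/r³ (half the axial value).
B = (10⁻⁷)·(0.2608) / (1.10)³ = 1.959×10⁻⁸ T.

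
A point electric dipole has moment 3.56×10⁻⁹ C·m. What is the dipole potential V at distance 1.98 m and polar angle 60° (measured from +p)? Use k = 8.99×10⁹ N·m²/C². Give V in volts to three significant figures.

V ≈ 4.08 V

The dipole potential is V = kp cosθ / r².
V = (8.99×10⁹)(3.56×10⁻⁹)·cos60° / (1.98)² = 4.082 V.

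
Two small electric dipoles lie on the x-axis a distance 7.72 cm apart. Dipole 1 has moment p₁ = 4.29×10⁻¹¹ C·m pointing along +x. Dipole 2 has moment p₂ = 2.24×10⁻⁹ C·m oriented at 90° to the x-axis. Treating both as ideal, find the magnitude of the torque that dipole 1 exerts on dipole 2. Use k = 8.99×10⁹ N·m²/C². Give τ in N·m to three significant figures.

τ ≈ 3.76×10⁻⁶ N·m

The second dipole sits on the axis of the first, so the field there is axial: E₁ = 2kp₁/r³ along +x.
E₁ = 2(8.99×10⁹)(4.29×10⁻¹¹)/(0.0772)³ = 1676 N/C.
Torque on the second dipole: τ = p₂ E₁ sinθ.
τ = (2.24×10⁻⁹)(1676)·sin90° = 3.755×10⁻⁶ N·m.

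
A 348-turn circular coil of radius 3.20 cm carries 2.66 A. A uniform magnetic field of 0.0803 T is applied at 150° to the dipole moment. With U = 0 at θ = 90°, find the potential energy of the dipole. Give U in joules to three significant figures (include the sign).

U ≈ 0.207 J

m = NIA = NIπa² = 348·(2.66)·π·(0.0320)² = 2.978 A·m².
U = −m·B = −mB cosθ.
U = −(2.978)(0.0803)·cos150° = 0.2071 J.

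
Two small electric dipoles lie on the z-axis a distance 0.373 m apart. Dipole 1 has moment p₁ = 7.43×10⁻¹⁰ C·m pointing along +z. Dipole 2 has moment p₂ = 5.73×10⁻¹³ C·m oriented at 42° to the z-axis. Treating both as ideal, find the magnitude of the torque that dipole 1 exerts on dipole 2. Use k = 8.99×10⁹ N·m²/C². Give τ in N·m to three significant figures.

τ ≈ 9.87×10⁻¹¹ N·m

The second dipole sits on the axis of the first, so the field there is axial: E₁ = 2kp₁/r³ along +z.
E₁ = 2(8.99×10⁹)(7.43×10⁻¹⁰)/(0.373)³ = 257.4 N/C.
Torque on the second dipole: τ = p₂ E₁ sinθ.
τ = (5.73×10⁻¹³)(257.4)·sin42° = 9.870×10⁻¹¹ N·m.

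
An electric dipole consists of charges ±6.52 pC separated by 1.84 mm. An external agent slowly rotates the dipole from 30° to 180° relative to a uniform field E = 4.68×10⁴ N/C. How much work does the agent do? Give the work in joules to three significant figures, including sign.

Dipole moment p = qd = (6.52×10⁻¹² C)(0.00184 m) = 1.20×10⁻¹⁴ C·m.
W_ext = ΔU = U(θ₂) − U(θ₁) = −pE cosθ₂ − (−pE cosθ₁) = pE(cosθ₁ − cosθ₂).
W = (1.20×10⁻¹⁴)(4.68×10⁴)·(cos30° − cos180°) = (5.616×10⁻¹⁰)·(+1.8660) = 1.048×10⁻⁹ J.

W ≈ 1.05×10⁻⁹ J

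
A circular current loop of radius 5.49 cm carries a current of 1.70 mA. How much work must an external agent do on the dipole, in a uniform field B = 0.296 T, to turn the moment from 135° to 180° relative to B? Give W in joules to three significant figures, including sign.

W ≈ 1.40×10⁻⁶ J

Magnetic moment m = IA = Iπa² = (0.00170)·π·(0.0549)² = 1.61×10⁻⁵ A·m².
W_ext = ΔU = −mB cosθ₂ + mB cosθ₁ = mB(cosθ₁ − cosθ₂).
W = (1.61×10⁻⁵)(0.296)·(cos135° − cos180°) = (4.766×10⁻⁶)·(+0.2929) = 1.396×10⁻⁶ J.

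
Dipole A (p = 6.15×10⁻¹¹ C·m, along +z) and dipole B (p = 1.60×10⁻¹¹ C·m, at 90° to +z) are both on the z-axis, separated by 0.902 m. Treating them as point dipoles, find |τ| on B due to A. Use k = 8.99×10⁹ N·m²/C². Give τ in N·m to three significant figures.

The second dipole sits on the axis of the first, so the field there is axial: E₁ = 2kp₁/r³ along +z.
E₁ = 2(8.99×10⁹)(6.15×10⁻¹¹)/(0.902)³ = 1.507 N/C.
Torque on the second dipole: τ = p₂ E₁ sinθ.
τ = (1.60×10⁻¹¹)(1.507)·sin90° = 2.411×10⁻¹¹ N·m.

τ ≈ 2.41×10⁻¹¹ N·m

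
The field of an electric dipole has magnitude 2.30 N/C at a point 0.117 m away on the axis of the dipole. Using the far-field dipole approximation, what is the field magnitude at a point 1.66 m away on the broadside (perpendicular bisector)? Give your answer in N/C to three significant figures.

E ≈ 4.03×10⁻⁴ N/C

Dipole fields scale as 1/r³ in the far field.
The axial field is twice the equatorial field at the same r, so the geometry factor is 1/2.
E₂ = E₁ · (1/2) · (r₁/r₂)³ = 2.30 · 0.5 · (0.117/1.66)³.
(r₁/r₂)³ = (0.07048)³ = 0.0003501.
E₂ ≈ 4.027×10⁻⁴ N/C.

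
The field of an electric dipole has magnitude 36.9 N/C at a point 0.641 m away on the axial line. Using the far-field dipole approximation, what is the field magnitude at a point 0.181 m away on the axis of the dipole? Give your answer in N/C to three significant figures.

Dipole fields scale as 1/r³ in the far field; the geometry is the same at both points.
E₂ = E₁ · (r₁/r₂)³ = 36.9 · (0.641/0.181)³.
(r₁/r₂)³ = (3.541)³ = 44.42.
E₂ ≈ 1639 N/C.

E ≈ 1640 N/C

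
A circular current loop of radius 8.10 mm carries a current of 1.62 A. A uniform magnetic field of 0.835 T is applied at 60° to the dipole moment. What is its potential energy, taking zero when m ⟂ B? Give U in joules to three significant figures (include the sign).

Magnetic moment m = IA = Iπa² = (1.62)·π·(0.00810)² = 3.339×10⁻⁴ A·m².
U = −m·B = −mB cosθ.
U = −(3.339×10⁻⁴)(0.835)·cos60° = -1.394×10⁻⁴ J.

U ≈ -1.39×10⁻⁴ J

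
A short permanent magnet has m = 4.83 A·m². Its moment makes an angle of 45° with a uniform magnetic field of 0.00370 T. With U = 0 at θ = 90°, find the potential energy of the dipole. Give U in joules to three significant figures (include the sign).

U ≈ -0.0126 J

U = −m·B = −mB cosθ.
U = −(4.83)(0.00370)·cos45° = -0.01264 J.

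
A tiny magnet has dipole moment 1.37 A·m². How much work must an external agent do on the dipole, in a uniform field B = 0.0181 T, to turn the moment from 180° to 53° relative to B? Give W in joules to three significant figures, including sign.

W_ext = ΔU = −mB cosθ₂ + mB cosθ₁ = mB(cosθ₁ − cosθ₂).
W = (1.37)(0.0181)·(cos180° − cos53°) = (0.02480)·(-1.6018) = -0.03972 J.

W ≈ -0.0397 J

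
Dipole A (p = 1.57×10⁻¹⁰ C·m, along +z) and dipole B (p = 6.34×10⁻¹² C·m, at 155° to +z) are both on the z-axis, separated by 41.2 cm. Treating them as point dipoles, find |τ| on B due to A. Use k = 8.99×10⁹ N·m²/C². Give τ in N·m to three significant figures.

The second dipole sits on the axis of the first, so the field there is axial: E₁ = 2kp₁/r³ along +z.
E₁ = 2(8.99×10⁹)(1.57×10⁻¹⁰)/(0.412)³ = 40.36 N/C.
Torque on the second dipole: τ = p₂ E₁ sinθ.
τ = (6.34×10⁻¹²)(40.36)·sin155° = 1.082×10⁻¹⁰ N·m.

τ ≈ 1.08×10⁻¹⁰ N·m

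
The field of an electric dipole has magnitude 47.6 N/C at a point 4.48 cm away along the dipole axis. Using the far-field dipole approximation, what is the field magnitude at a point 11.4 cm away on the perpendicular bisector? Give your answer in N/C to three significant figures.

E ≈ 1.44 N/C

Dipole fields scale as 1/r³ in the far field.
The axial field is twice the equatorial field at the same r, so the geometry factor is 1/2.
E₂ = E₁ · (1/2) · (r₁/r₂)³ = 47.6 · 0.5 · (4.48/11.4)³.
(r₁/r₂)³ = (0.393)³ = 0.06069.
E₂ ≈ 1.444 N/C.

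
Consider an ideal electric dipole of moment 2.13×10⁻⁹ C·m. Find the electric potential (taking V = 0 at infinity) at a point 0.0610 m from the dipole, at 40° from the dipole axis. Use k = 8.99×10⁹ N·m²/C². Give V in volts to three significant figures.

V ≈ 3940 V

The dipole potential is V = kp cosθ / r².
V = (8.99×10⁹)(2.13×10⁻⁹)·cos40° / (0.0610)² = 3942 V.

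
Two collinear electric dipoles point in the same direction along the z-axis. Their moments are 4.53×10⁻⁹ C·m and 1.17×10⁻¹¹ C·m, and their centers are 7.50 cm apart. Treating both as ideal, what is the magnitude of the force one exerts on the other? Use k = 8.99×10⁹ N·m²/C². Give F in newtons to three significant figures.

On-axis field of dipole 1 at distance r: E = 2kp₁/r³. Force on dipole 2 is F = p₂·dE/dr (gradient along axis).
dE/dr = −6kp₁/r⁴, so |F| = 6kp₁p₂/r⁴ (attractive for aligned moments).
F = 6(8.99×10⁹)(4.53×10⁻⁹)(1.17×10⁻¹¹)/(0.0750)⁴ = 9.035×10⁻⁵ N.

F ≈ 9.04×10⁻⁵ N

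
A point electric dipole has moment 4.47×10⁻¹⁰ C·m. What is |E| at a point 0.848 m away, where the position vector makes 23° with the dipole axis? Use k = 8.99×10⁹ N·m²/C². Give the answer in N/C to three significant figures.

E ≈ 12.4 N/C

At angle θ the dipole field magnitude is E = (kp/r³)·√(1 + 3cos²θ).
kp/r³ = (8.99×10⁹)(4.47×10⁻¹⁰) / (0.848)³ = 6.590 N/C.
√(1 + 3cos²23°) = √(1 + 3·0.8473) = √3.5420 ≈ 1.8820.
E ≈ 6.590 × 1.882 = 12.40 N/C.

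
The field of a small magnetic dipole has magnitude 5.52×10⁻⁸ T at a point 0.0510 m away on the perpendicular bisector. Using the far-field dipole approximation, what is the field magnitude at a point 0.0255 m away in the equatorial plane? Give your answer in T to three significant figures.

Dipole fields scale as 1/r³ in the far field; the geometry is the same at both points.
B₂ = B₁ · (r₁/r₂)³ = 5.52×10⁻⁸ · (0.0510/0.0255)³.
(r₁/r₂)³ = (2)³ = 8.
B₂ ≈ 4.416×10⁻⁷ T.

B ≈ 4.42×10⁻⁷ T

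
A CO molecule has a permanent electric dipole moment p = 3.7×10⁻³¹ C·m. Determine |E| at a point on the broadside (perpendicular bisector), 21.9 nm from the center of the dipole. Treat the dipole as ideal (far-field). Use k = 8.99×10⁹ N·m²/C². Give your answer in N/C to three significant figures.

E ≈ 317 N/C

In the equatorial plane E = kp/r³.
E = (8.99×10⁹)(3.70×10⁻³¹) / (2.19×10⁻⁸)³ = 316.7 N/C.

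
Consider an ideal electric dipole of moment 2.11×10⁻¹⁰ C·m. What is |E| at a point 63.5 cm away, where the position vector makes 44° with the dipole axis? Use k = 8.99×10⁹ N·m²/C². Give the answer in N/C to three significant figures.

At angle θ the dipole field magnitude is E = (kp/r³)·√(1 + 3cos²θ).
kp/r³ = (8.99×10⁹)(2.11×10⁻¹⁰) / (0.635)³ = 7.408 N/C.
√(1 + 3cos²44°) = √(1 + 3·0.5174) = √2.5523 ≈ 1.5976.
E ≈ 7.408 × 1.598 = 11.84 N/C.

E ≈ 11.8 N/C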